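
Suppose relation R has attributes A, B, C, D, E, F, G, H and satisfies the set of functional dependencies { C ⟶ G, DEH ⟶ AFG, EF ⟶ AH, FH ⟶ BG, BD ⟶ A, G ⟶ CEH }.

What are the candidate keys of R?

(C, D), (D, G), (D, E, F), (D, E, H), (D, F, H)

Attribute D never appears on the right-hand side of any dependency, so D must belong to every candidate key.
{D}⁺ = {D}, which is not all of the schema, so we must add further attributes.
{C, D}⁺: C→G adds G; G→CEH adds E, H; DEH→AFG adds A, F; FH→BG adds B → {A, B, C, D, E, F, G, H}.
{D, G}⁺: G→CEH adds C, E, H; DEH→AFG adds A, F; FH→BG adds B → {A, B, C, D, E, F, G, H}.
{D, E, F}⁺: EF→AH adds A, H; FH→BG adds B, G; G→CEH adds C → {A, B, C, D, E, F, G, H}.
{D, E, H}⁺: DEH→AFG adds A, F, G; FH→BG adds B; G→CEH adds C → {A, B, C, D, E, F, G, H}.
{D, F, H}⁺: FH→BG adds B, G; BD→A adds A; G→CEH adds C, E → {A, B, C, D, E, F, G, H}.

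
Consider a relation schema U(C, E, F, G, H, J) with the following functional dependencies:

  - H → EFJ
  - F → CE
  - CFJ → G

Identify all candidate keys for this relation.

Attribute H never appears on the right-hand side of any dependency, so H must belong to every candidate key.
{H}⁺ = {C, E, F, G, H, J}, which is all of the schema, so {H} is the only candidate key.

{H}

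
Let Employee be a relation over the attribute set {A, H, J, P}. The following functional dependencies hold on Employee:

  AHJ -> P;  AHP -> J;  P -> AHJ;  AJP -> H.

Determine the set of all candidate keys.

{P}, {A, H, J}

{P}⁺: P→AHJ adds A, H, J → {A, H, J, P}.
{A, H, J}⁺: AHJ→P adds P → {A, H, J, P}. Minimal: {H, J}⁺ = {H, J}; {A, J}⁺ = {A, J}; {A, H}⁺ = {A, H} — none reach the full schema.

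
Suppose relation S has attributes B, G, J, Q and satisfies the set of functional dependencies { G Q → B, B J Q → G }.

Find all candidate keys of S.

{B, J, Q}, {G, J, Q}

Attributes J, Q never appear on any right-hand side, so every candidate key must contain {J, Q}.
{J, Q}⁺ = {J, Q}, which is not all of the schema, so we must add further attributes.
{B, J, Q}⁺: BJQ→G adds G → {B, G, J, Q}. Minimal: {J, Q}⁺ = {J, Q}; {B, Q}⁺ = {B, Q}; {B, J}⁺ = {B, J} — none reach the full schema.
{G, J, Q}⁺: GQ→B adds B → {B, G, J, Q}. Minimal: {J, Q}⁺ = {J, Q}; {G, Q}⁺ = {B, G, Q}; {G, J}⁺ = {G, J} — none reach the full schema.
Any other superkey contains one of these as a subset, so there are no further candidate keys.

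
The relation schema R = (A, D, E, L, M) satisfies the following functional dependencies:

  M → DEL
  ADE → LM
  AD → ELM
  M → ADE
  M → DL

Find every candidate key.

{M}, {A, D}

{M}⁺: M→DEL adds D, E, L; M→ADE adds A → {A, D, E, L, M}.
{A, D}⁺: AD→ELM adds E, L, M → {A, D, E, L, M}. Minimal: {D}⁺ = {D}; {A}⁺ = {A} — none reach the full schema.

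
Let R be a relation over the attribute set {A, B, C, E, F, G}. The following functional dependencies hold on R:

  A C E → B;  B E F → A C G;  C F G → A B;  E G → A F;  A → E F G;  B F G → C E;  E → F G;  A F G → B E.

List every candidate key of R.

{A}⁺: A→EFG adds E, F, G; AFG→BE adds B; BEF→ACG adds C → {A, B, C, E, F, G}.
{E}⁺: E→FG adds F, G; EG→AF adds A; AFG→BE adds B; BEF→ACG adds C → {A, B, C, E, F, G}.
{B, F, G}⁺: BFG→CE adds C, E; BEF→ACG adds A → {A, B, C, E, F, G}.
{C, F, G}⁺: CFG→AB adds A, B; A→EFG adds E → {A, B, C, E, F, G}.
Any other superkey contains one of these as a subset, so there are no further candidate keys.

{A}, {E}, {B, F, G}, {C, F, G}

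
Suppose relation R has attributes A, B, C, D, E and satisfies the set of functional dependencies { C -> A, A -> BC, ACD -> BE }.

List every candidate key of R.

(A, D), (C, D)

Attribute D never appears on the right-hand side of any dependency, so D must belong to every candidate key.
{D}⁺ = {D}, which is not all of the schema, so we must add further attributes.
{A, D}⁺: A→BC adds B, C; ACD→BE adds E → {A, B, C, D, E}. Minimal: {D}⁺ = {D}; {A}⁺ = {A, B, C} — none reach the full schema.
{C, D}⁺: C→A adds A; A→BC adds B; ACD→BE adds E → {A, B, C, D, E}. Minimal: {D}⁺ = {D}; {C}⁺ = {A, B, C} — none reach the full schema.
Any other superkey contains one of these as a subset, so there are no further candidate keys.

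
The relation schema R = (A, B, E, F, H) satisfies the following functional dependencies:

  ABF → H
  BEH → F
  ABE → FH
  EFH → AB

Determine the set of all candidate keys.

{A, B, E}, {B, E, H}, {E, F, H}

Attribute E never appears on the right-hand side of any dependency, so E must belong to every candidate key.
{E}⁺ = {E}, which is not all of the schema, so we must add further attributes.
{A, B, E}⁺: ABE→FH adds F, H → {A, B, E, F, H}. Minimal: {B, E}⁺ = {B, E}; {A, E}⁺ = {A, E}; {A, B}⁺ = {A, B} — none reach the full schema.
{B, E, H}⁺: BEH→F adds F; EFH→AB adds A → {A, B, E, F, H}. Minimal: {E, H}⁺ = {E, H}; {B, H}⁺ = {B, H}; {B, E}⁺ = {B, E} — none reach the full schema.
{E, F, H}⁺: EFH→AB adds A, B → {A, B, E, F, H}. Minimal: {F, H}⁺ = {F, H}; {E, H}⁺ = {E, H}; {E, F}⁺ = {E, F} — none reach the full schema.
Any other superkey contains one of these as a subset, so there are no further candidate keys.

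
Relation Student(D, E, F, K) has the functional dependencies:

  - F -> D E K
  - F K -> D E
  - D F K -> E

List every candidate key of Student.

{F}

Attribute F never appears on the right-hand side of any dependency, so F must belong to every candidate key.
{F}⁺ = {D, E, F, K}, which is all of the schema, so {F} is the only candidate key.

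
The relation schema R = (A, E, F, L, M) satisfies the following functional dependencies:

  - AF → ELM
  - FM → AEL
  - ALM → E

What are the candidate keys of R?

Attribute F never appears on the right-hand side of any dependency, so F must belong to every candidate key.
{F}⁺ = {F}, which is not all of the schema, so we must add further attributes.
{A, F}⁺: AF→ELM adds E, L, M → {A, E, F, L, M}. Minimal: {F}⁺ = {F}; {A}⁺ = {A} — none reach the full schema.
{F, M}⁺: FM→AEL adds A, E, L → {A, E, F, L, M}. Minimal: {M}⁺ = {M}; {F}⁺ = {F} — none reach the full schema.

{A, F}; {F, M}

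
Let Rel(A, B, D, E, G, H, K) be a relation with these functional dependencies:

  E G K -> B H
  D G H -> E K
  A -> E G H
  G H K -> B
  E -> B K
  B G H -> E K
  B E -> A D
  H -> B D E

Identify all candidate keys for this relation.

A; E; H

{A}⁺: A→EGH adds E, G, H; E→BK adds B, K; BE→AD adds D → {A, B, D, E, G, H, K}.
{E}⁺: E→BK adds B, K; BE→AD adds A, D; A→EGH adds G, H → {A, B, D, E, G, H, K}.
{H}⁺: H→BDE adds B, D, E; E→BK adds K; BE→AD adds A; A→EGH adds G → {A, B, D, E, G, H, K}.
Any other superkey contains one of these as a subset, so there are no further candidate keys.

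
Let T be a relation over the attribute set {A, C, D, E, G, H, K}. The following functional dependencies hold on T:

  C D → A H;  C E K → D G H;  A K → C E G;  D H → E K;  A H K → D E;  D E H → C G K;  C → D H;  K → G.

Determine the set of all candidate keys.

(C), (A, K), (D, H)

{C}⁺: C→DH adds D, H; CD→AH adds A; DH→EK adds E, K; DEH→CGK adds G → {A, C, D, E, G, H, K}.
{A, K}⁺: AK→CEG adds C, E, G; C→DH adds D, H → {A, C, D, E, G, H, K}.
{D, H}⁺: DH→EK adds E, K; DEH→CGK adds C, G; CD→AH adds A → {A, C, D, E, G, H, K}.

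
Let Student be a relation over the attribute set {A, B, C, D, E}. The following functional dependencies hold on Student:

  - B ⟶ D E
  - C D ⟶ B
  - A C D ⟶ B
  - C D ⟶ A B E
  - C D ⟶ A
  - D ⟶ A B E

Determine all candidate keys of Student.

Attribute C never appears on the right-hand side of any dependency, so C must belong to every candidate key.
{C}⁺ = {C}, which is not all of the schema, so we must add further attributes.
{B, C}⁺: B→DE adds D, E; CD→ABE adds A → {A, B, C, D, E}. Minimal: {C}⁺ = {C}; {B}⁺ = {A, B, D, E} — none reach the full schema.
{C, D}⁺: CD→B adds B; CD→ABE adds A, E → {A, B, C, D, E}. Minimal: {D}⁺ = {A, B, D, E}; {C}⁺ = {C} — none reach the full schema.

{B, C}; {C, D}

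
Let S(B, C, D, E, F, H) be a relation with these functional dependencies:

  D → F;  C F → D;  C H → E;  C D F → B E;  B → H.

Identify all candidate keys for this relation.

(C, D), (C, F)

Attribute C never appears on the right-hand side of any dependency, so C must belong to every candidate key.
{C}⁺ = {C}, which is not all of the schema, so we must add further attributes.
{C, D}⁺: D→F adds F; CDF→BE adds B, E; B→H adds H → {B, C, D, E, F, H}. Minimal: {D}⁺ = {D, F}; {C}⁺ = {C} — none reach the full schema.
{C, F}⁺: CF→D adds D; CDF→BE adds B, E; B→H adds H → {B, C, D, E, F, H}. Minimal: {F}⁺ = {F}; {C}⁺ = {C} — none reach the full schema.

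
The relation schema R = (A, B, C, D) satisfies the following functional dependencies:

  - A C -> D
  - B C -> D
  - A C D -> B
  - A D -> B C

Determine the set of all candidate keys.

Attribute A never appears on the right-hand side of any dependency, so A must belong to every candidate key.
{A}⁺ = {A}, which is not all of the schema, so we must add further attributes.
{A, C}⁺: AC→D adds D; ACD→B adds B → {A, B, C, D}.
{A, D}⁺: AD→BC adds B, C → {A, B, C, D}.

{A, C}, {A, D}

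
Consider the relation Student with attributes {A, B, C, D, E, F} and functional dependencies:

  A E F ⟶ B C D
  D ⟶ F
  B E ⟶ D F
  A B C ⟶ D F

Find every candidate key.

ABE, ADE, AEF

Attributes A, E never appear on any right-hand side, so every candidate key must contain {A, E}.
{A, E}⁺ = {A, E}, which is not all of the schema, so we must add further attributes.
{A, B, E}⁺: BE→DF adds D, F; AEF→BCD adds C → {A, B, C, D, E, F}. Minimal: {B, E}⁺ = {B, D, E, F}; {A, E}⁺ = {A, E}; {A, B}⁺ = {A, B} — none reach the full schema.
{A, D, E}⁺: D→F adds F; AEF→BCD adds B, C → {A, B, C, D, E, F}. Minimal: {D, E}⁺ = {D, E, F}; {A, E}⁺ = {A, E}; {A, D}⁺ = {A, D, F} — none reach the full schema.
{A, E, F}⁺: AEF→BCD adds B, C, D → {A, B, C, D, E, F}. Minimal: {E, F}⁺ = {E, F}; {A, F}⁺ = {A, F}; {A, E}⁺ = {A, E} — none reach the full schema.
Any other superkey contains one of these as a subset, so there are no further candidate keys.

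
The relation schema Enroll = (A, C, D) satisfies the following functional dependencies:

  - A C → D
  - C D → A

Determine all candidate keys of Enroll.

Attribute C never appears on the right-hand side of any dependency, so C must belong to every candidate key.
{C}⁺ = {C}, which is not all of the schema, so we must add further attributes.
{A, C}⁺: AC→D adds D → {A, C, D}. Minimal: {C}⁺ = {C}; {A}⁺ = {A} — none reach the full schema.
{C, D}⁺: CD→A adds A → {A, C, D}. Minimal: {D}⁺ = {D}; {C}⁺ = {C} — none reach the full schema.

{A, C}; {C, D}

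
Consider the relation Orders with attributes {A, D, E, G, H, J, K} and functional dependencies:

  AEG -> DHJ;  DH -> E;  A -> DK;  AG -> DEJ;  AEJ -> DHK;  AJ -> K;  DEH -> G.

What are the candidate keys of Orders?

Attribute A never appears on the right-hand side of any dependency, so A must belong to every candidate key.
{A}⁺ = {A, D, K}, which is not all of the schema, so we must add further attributes.
{A, G}⁺: A→DK adds D, K; AG→DEJ adds E, J; AEJ→DHK adds H → {A, D, E, G, H, J, K}.
{A, H}⁺: A→DK adds D, K; DH→E adds E; DEH→G adds G; AEG→DHJ adds J → {A, D, E, G, H, J, K}.
{A, E, J}⁺: A→DK adds D, K; AEJ→DHK adds H; DEH→G adds G → {A, D, E, G, H, J, K}.

AG, AH, AEJ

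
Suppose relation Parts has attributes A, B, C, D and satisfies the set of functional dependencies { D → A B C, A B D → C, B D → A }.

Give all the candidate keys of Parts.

Attribute D never appears on the right-hand side of any dependency, so D must belong to every candidate key.
{D}⁺ = {A, B, C, D}, which is all of the schema, so {D} is the only candidate key.

{D}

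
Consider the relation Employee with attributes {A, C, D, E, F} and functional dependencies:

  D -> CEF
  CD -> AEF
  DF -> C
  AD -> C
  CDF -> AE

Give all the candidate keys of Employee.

{D}

Attribute D never appears on the right-hand side of any dependency, so D must belong to every candidate key.
{D}⁺ = {A, C, D, E, F}, which is all of the schema, so {D} is the only candidate key.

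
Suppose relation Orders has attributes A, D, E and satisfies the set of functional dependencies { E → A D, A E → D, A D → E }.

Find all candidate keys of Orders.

{E}⁺: E→AD adds A, D → {A, D, E}.
{A, D}⁺: AD→E adds E → {A, D, E}.
Any other superkey contains one of these as a subset, so there are no further candidate keys.

{E}; {A, D}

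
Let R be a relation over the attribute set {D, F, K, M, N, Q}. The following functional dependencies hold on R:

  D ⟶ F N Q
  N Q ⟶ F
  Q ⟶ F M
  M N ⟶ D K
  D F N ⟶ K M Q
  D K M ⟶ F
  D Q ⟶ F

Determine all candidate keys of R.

{D}⁺: D→FNQ adds F, N, Q; Q→FM adds M; MN→DK adds K → {D, F, K, M, N, Q}.
{M, N}⁺: MN→DK adds D, K; DKM→F adds F; D→FNQ adds Q → {D, F, K, M, N, Q}.
{N, Q}⁺: NQ→F adds F; Q→FM adds M; MN→DK adds D, K → {D, F, K, M, N, Q}.
Any other superkey contains one of these as a subset, so there are no further candidate keys.

{D}, {M, N}, {N, Q}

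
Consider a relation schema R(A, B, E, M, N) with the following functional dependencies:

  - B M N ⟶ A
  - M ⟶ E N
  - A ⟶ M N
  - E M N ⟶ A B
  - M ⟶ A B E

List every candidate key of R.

(A), (M)

{A}⁺: A→MN adds M, N; M→ABE adds B, E → {A, B, E, M, N}.
{M}⁺: M→EN adds E, N; EMN→AB adds A, B → {A, B, E, M, N}.
Any other superkey contains one of these as a subset, so there are no further candidate keys.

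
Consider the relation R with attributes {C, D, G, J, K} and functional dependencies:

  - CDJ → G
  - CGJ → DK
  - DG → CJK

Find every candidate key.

{D, G}⁺: DG→CJK adds C, J, K → {C, D, G, J, K}.
{C, D, J}⁺: CDJ→G adds G; CGJ→DK adds K → {C, D, G, J, K}.
{C, G, J}⁺: CGJ→DK adds D, K → {C, D, G, J, K}.

{D, G}; {C, D, J}; {C, G, J}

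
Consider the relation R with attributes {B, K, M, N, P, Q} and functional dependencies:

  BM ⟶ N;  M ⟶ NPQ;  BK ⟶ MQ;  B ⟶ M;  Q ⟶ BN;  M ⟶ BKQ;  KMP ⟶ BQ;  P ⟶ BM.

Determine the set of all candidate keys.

{B}⁺: B→M adds M; M→BKQ adds K, Q; BM→N adds N; M→NPQ adds P → {B, K, M, N, P, Q}.
{M}⁺: M→NPQ adds N, P, Q; Q→BN adds B; M→BKQ adds K → {B, K, M, N, P, Q}.
{P}⁺: P→BM adds B, M; BM→N adds N; M→NPQ adds Q; M→BKQ adds K → {B, K, M, N, P, Q}.
{Q}⁺: Q→BN adds B, N; B→M adds M; M→BKQ adds K; M→NPQ adds P → {B, K, M, N, P, Q}.

B; M; P; Q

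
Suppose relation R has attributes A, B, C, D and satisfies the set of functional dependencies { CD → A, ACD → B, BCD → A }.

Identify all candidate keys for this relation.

{C, D}⁺: CD→A adds A; ACD→B adds B → {A, B, C, D}. Minimal: {D}⁺ = {D}; {C}⁺ = {C} — none reach the full schema.

(C, D)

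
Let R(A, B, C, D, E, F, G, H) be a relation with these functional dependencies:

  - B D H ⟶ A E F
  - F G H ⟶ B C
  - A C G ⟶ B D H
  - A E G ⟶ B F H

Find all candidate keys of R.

Attribute G never appears on the right-hand side of any dependency, so G must belong to every candidate key.
{G}⁺ = {G}, which is not all of the schema, so we must add further attributes.
{A, C, G}⁺: ACG→BDH adds B, D, H; BDH→AEF adds E, F → {A, B, C, D, E, F, G, H}. Minimal: {C, G}⁺ = {C, G}; {A, G}⁺ = {A, G}; {A, C}⁺ = {A, C} — none reach the full schema.
{A, E, G}⁺: AEG→BFH adds B, F, H; FGH→BC adds C; ACG→BDH adds D → {A, B, C, D, E, F, G, H}. Minimal: {E, G}⁺ = {E, G}; {A, G}⁺ = {A, G}; {A, E}⁺ = {A, E} — none reach the full schema.
{A, F, G, H}⁺: FGH→BC adds B, C; ACG→BDH adds D; BDH→AEF adds E → {A, B, C, D, E, F, G, H}. Minimal: {F, G, H}⁺ = {B, C, F, G, H}; {A, G, H}⁺ = {A, G, H}; {A, F, H}⁺ = {A, F, H}; … — none reach the full schema.
{B, D, G, H}⁺: BDH→AEF adds A, E, F; FGH→BC adds C → {A, B, C, D, E, F, G, H}. Minimal: {D, G, H}⁺ = {D, G, H}; {B, G, H}⁺ = {B, G, H}; {B, D, H}⁺ = {A, B, D, E, F, H}; … — none reach the full schema.
{D, F, G, H}⁺: FGH→BC adds B, C; BDH→AEF adds A, E → {A, B, C, D, E, F, G, H}. Minimal: {F, G, H}⁺ = {B, C, F, G, H}; {D, G, H}⁺ = {D, G, H}; {D, F, H}⁺ = {D, F, H}; … — none reach the full schema.

{A, C, G}; {A, E, G}; {A, F, G, H}; {B, D, G, H}; {D, F, G, H}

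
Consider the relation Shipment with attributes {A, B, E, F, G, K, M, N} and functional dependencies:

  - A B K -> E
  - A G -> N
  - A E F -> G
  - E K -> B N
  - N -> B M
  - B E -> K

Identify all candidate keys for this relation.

{A, E, F}⁺: AEF→G adds G; AG→N adds N; N→BM adds B, M; BE→K adds K → {A, B, E, F, G, K, M, N}. Minimal: {E, F}⁺ = {E, F}; {A, F}⁺ = {A, F}; {A, E}⁺ = {A, E} — none reach the full schema.
{A, B, F, K}⁺: ABK→E adds E; AEF→G adds G; EK→BN adds N; N→BM adds M → {A, B, E, F, G, K, M, N}. Minimal: {B, F, K}⁺ = {B, F, K}; {A, F, K}⁺ = {A, F, K}; {A, B, K}⁺ = {A, B, E, K, M, N}; … — none reach the full schema.
{A, F, G, K}⁺: AG→N adds N; N→BM adds B, M; ABK→E adds E → {A, B, E, F, G, K, M, N}. Minimal: {F, G, K}⁺ = {F, G, K}; {A, G, K}⁺ = {A, B, E, G, K, M, N}; {A, F, K}⁺ = {A, F, K}; … — none reach the full schema.
{A, F, K, N}⁺: N→BM adds B, M; ABK→E adds E; AEF→G adds G → {A, B, E, F, G, K, M, N}. Minimal: {F, K, N}⁺ = {B, F, K, M, N}; {A, K, N}⁺ = {A, B, E, K, M, N}; {A, F, N}⁺ = {A, B, F, M, N}; … — none reach the full schema.
Any other superkey contains one of these as a subset, so there are no further candidate keys.

(A, E, F); (A, B, F, K); (A, F, G, K); (A, F, K, N)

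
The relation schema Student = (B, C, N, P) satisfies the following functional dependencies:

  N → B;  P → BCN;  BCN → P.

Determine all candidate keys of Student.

P, CN

{P}⁺: P→BCN adds B, C, N → {B, C, N, P}.
{C, N}⁺: N→B adds B; BCN→P adds P → {B, C, N, P}. Minimal: {N}⁺ = {B, N}; {C}⁺ = {C} — none reach the full schema.
Any other superkey contains one of these as a subset, so there are no further candidate keys.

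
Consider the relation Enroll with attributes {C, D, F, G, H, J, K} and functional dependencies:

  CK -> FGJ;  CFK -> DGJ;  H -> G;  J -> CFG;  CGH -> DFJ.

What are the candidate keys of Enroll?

{C, H, K}, {H, J, K}

Attributes H, K never appear on any right-hand side, so every candidate key must contain {H, K}.
{H, K}⁺ = {G, H, K}, which is not all of the schema, so we must add further attributes.
{C, H, K}⁺: CK→FGJ adds F, G, J; CFK→DGJ adds D → {C, D, F, G, H, J, K}. Minimal: {H, K}⁺ = {G, H, K}; {C, K}⁺ = {C, D, F, G, J, K}; {C, H}⁺ = {C, D, F, G, H, J} — none reach the full schema.
{H, J, K}⁺: H→G adds G; J→CFG adds C, F; CGH→DFJ adds D → {C, D, F, G, H, J, K}. Minimal: {J, K}⁺ = {C, D, F, G, J, K}; {H, K}⁺ = {G, H, K}; {H, J}⁺ = {C, D, F, G, H, J} — none reach the full schema.
Any other superkey contains one of these as a subset, so there are no further candidate keys.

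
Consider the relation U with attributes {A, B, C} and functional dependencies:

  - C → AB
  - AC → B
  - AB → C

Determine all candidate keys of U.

{C}⁺: C→AB adds A, B → {A, B, C}.
{A, B}⁺: AB→C adds C → {A, B, C}. Minimal: {B}⁺ = {B}; {A}⁺ = {A} — none reach the full schema.

{C}, {A, B}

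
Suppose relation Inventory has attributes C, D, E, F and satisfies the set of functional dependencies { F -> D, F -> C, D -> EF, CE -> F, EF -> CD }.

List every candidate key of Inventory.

{D}⁺: D→EF adds E, F; EF→CD adds C → {C, D, E, F}.
{F}⁺: F→D adds D; F→C adds C; D→EF adds E → {C, D, E, F}.
{C, E}⁺: CE→F adds F; EF→CD adds D → {C, D, E, F}.

(D); (F); (C, E)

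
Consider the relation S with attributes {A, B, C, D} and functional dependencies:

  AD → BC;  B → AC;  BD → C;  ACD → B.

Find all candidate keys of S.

Attribute D never appears on the right-hand side of any dependency, so D must belong to every candidate key.
{D}⁺ = {D}, which is not all of the schema, so we must add further attributes.
{A, D}⁺: AD→BC adds B, C → {A, B, C, D}.
{B, D}⁺: B→AC adds A, C → {A, B, C, D}.

(A, D), (B, D)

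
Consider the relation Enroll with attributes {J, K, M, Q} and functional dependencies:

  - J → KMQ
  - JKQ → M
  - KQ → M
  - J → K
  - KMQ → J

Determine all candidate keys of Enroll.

{J}⁺: J→KMQ adds K, M, Q → {J, K, M, Q}.
{K, Q}⁺: KQ→M adds M; KMQ→J adds J → {J, K, M, Q}. Minimal: {Q}⁺ = {Q}; {K}⁺ = {K} — none reach the full schema.
Any other superkey contains one of these as a subset, so there are no further candidate keys.

(J), (K, Q)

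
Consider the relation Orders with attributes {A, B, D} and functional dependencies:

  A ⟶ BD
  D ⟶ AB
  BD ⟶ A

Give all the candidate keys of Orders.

{A}; {D}

{A}⁺: A→BD adds B, D → {A, B, D}.
{D}⁺: D→AB adds A, B → {A, B, D}.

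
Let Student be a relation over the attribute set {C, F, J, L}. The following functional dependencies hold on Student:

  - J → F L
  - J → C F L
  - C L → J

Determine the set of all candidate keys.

{J}; {C, L}

{J}⁺: J→FL adds F, L; J→CFL adds C → {C, F, J, L}.
{C, L}⁺: CL→J adds J; J→FL adds F → {C, F, J, L}. Minimal: {L}⁺ = {L}; {C}⁺ = {C} — none reach the full schema.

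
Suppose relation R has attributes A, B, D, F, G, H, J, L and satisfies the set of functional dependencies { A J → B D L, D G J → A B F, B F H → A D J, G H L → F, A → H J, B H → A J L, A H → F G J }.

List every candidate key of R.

{A}⁺: A→HJ adds H, J; AH→FGJ adds F, G; AJ→BDL adds B, D, L → {A, B, D, F, G, H, J, L}.
{B, H}⁺: BH→AJL adds A, J, L; AH→FGJ adds F, G; AJ→BDL adds D → {A, B, D, F, G, H, J, L}. Minimal: {H}⁺ = {H}; {B}⁺ = {B} — none reach the full schema.
{D, G, J}⁺: DGJ→ABF adds A, B, F; A→HJ adds H; BH→AJL adds L → {A, B, D, F, G, H, J, L}. Minimal: {G, J}⁺ = {G, J}; {D, J}⁺ = {D, J}; {D, G}⁺ = {D, G} — none reach the full schema.

{A}, {B, H}, {D, G, J}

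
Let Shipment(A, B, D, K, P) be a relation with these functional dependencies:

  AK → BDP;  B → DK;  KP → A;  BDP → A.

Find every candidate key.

{A, B}⁺: B→DK adds D, K; AK→BDP adds P → {A, B, D, K, P}.
{A, K}⁺: AK→BDP adds B, D, P → {A, B, D, K, P}.
{B, P}⁺: B→DK adds D, K; KP→A adds A → {A, B, D, K, P}.
{K, P}⁺: KP→A adds A; AK→BDP adds B, D → {A, B, D, K, P}.
Any other superkey contains one of these as a subset, so there are no further candidate keys.

{A, B}, {A, K}, {B, P}, {K, P}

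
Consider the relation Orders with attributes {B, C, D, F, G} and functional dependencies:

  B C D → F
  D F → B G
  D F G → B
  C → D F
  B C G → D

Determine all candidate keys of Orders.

C

Attribute C never appears on the right-hand side of any dependency, so C must belong to every candidate key.
{C}⁺ = {B, C, D, F, G}, which is all of the schema, so {C} is the only candidate key.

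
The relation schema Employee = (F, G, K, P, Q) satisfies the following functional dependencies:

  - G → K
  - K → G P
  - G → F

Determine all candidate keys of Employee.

GQ, KQ

{G, Q}⁺: G→K adds K; K→GP adds P; G→F adds F → {F, G, K, P, Q}. Minimal: {Q}⁺ = {Q}; {G}⁺ = {F, G, K, P} — none reach the full schema.
{K, Q}⁺: K→GP adds G, P; G→F adds F → {F, G, K, P, Q}. Minimal: {Q}⁺ = {Q}; {K}⁺ = {F, G, K, P} — none reach the full schema.
Any other superkey contains one of these as a subset, so there are no further candidate keys.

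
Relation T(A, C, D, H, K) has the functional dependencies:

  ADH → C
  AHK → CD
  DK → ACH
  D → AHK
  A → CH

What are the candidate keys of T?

{D}⁺: D→AHK adds A, H, K; A→CH adds C → {A, C, D, H, K}.
{A, K}⁺: A→CH adds C, H; AHK→CD adds D → {A, C, D, H, K}. Minimal: {K}⁺ = {K}; {A}⁺ = {A, C, H} — none reach the full schema.
Any other superkey contains one of these as a subset, so there are no further candidate keys.

{D}; {A, K}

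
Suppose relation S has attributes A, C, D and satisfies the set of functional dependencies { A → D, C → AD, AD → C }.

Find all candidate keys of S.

{A}, {C}

{A}⁺: A→D adds D; AD→C adds C → {A, C, D}.
{C}⁺: C→AD adds A, D → {A, C, D}.
Any other superkey contains one of these as a subset, so there are no further candidate keys.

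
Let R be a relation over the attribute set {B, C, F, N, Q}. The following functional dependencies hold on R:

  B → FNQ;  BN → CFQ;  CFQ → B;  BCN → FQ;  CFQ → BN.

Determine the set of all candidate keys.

{B}⁺: B→FNQ adds F, N, Q; BN→CFQ adds C → {B, C, F, N, Q}.
{C, F, Q}⁺: CFQ→B adds B; CFQ→BN adds N → {B, C, F, N, Q}. Minimal: {F, Q}⁺ = {F, Q}; {C, Q}⁺ = {C, Q}; {C, F}⁺ = {C, F} — none reach the full schema.

B; CFQ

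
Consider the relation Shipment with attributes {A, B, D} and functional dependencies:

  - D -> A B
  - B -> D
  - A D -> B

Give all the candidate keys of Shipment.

{B}; {D}

{B}⁺: B→D adds D; D→AB adds A → {A, B, D}.
{D}⁺: D→AB adds A, B → {A, B, D}.
Any other superkey contains one of these as a subset, so there are no further candidate keys.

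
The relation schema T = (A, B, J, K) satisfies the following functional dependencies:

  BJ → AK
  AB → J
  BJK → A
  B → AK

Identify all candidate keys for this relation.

B

Attribute B never appears on the right-hand side of any dependency, so B must belong to every candidate key.
{B}⁺ = {A, B, J, K}, which is all of the schema, so {B} is the only candidate key.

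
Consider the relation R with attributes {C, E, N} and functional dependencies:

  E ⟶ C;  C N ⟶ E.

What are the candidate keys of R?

CN, EN

Attribute N never appears on the right-hand side of any dependency, so N must belong to every candidate key.
{N}⁺ = {N}, which is not all of the schema, so we must add further attributes.
{C, N}⁺: CN→E adds E → {C, E, N}. Minimal: {N}⁺ = {N}; {C}⁺ = {C} — none reach the full schema.
{E, N}⁺: E→C adds C → {C, E, N}. Minimal: {N}⁺ = {N}; {E}⁺ = {C, E} — none reach the full schema.
Any other superkey contains one of these as a subset, so there are no further candidate keys.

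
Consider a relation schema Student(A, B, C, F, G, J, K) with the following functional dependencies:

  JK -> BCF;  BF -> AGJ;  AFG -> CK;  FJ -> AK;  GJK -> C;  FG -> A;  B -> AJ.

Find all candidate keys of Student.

{B, F}, {B, K}, {F, J}, {J, K}

{B, F}⁺: BF→AGJ adds A, G, J; AFG→CK adds C, K → {A, B, C, F, G, J, K}. Minimal: {F}⁺ = {F}; {B}⁺ = {A, B, J} — none reach the full schema.
{B, K}⁺: B→AJ adds A, J; JK→BCF adds C, F; BF→AGJ adds G → {A, B, C, F, G, J, K}. Minimal: {K}⁺ = {K}; {B}⁺ = {A, B, J} — none reach the full schema.
{F, J}⁺: FJ→AK adds A, K; JK→BCF adds B, C; BF→AGJ adds G → {A, B, C, F, G, J, K}. Minimal: {J}⁺ = {J}; {F}⁺ = {F} — none reach the full schema.
{J, K}⁺: JK→BCF adds B, C, F; BF→AGJ adds A, G → {A, B, C, F, G, J, K}. Minimal: {K}⁺ = {K}; {J}⁺ = {J} — none reach the full schema.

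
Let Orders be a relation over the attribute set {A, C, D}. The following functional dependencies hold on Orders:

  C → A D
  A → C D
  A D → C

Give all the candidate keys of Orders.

A, C

{A}⁺: A→CD adds C, D → {A, C, D}.
{C}⁺: C→AD adds A, D → {A, C, D}.
Any other superkey contains one of these as a subset, so there are no further candidate keys.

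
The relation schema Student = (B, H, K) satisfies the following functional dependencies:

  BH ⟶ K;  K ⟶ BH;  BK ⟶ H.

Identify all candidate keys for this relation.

{K}, {B, H}

{K}⁺: K→BH adds B, H → {B, H, K}.
{B, H}⁺: BH→K adds K → {B, H, K}.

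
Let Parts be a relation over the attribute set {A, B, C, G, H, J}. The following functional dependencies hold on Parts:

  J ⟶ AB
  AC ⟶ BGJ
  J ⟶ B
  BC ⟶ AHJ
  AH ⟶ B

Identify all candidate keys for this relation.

{A, C}, {B, C}, {C, J}

Attribute C never appears on the right-hand side of any dependency, so C must belong to every candidate key.
{C}⁺ = {C}, which is not all of the schema, so we must add further attributes.
{A, C}⁺: AC→BGJ adds B, G, J; BC→AHJ adds H → {A, B, C, G, H, J}. Minimal: {C}⁺ = {C}; {A}⁺ = {A} — none reach the full schema.
{B, C}⁺: BC→AHJ adds A, H, J; AC→BGJ adds G → {A, B, C, G, H, J}. Minimal: {C}⁺ = {C}; {B}⁺ = {B} — none reach the full schema.
{C, J}⁺: J→AB adds A, B; AC→BGJ adds G; BC→AHJ adds H → {A, B, C, G, H, J}. Minimal: {J}⁺ = {A, B, J}; {C}⁺ = {C} — none reach the full schema.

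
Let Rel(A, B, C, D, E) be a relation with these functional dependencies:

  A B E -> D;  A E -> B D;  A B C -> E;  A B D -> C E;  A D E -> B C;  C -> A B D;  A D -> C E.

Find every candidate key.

{C}, {A, D}, {A, E}

{C}⁺: C→ABD adds A, B, D; AD→CE adds E → {A, B, C, D, E}.
{A, D}⁺: AD→CE adds C, E; AE→BD adds B → {A, B, C, D, E}.
{A, E}⁺: AE→BD adds B, D; ABD→CE adds C → {A, B, C, D, E}.
Any other superkey contains one of these as a subset, so there are no further candidate keys.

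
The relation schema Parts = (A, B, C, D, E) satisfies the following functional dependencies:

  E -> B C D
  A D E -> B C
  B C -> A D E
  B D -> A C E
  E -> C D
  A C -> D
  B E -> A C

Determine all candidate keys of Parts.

{E}⁺: E→BCD adds B, C, D; BC→ADE adds A → {A, B, C, D, E}.
{B, C}⁺: BC→ADE adds A, D, E → {A, B, C, D, E}. Minimal: {C}⁺ = {C}; {B}⁺ = {B} — none reach the full schema.
{B, D}⁺: BD→ACE adds A, C, E → {A, B, C, D, E}. Minimal: {D}⁺ = {D}; {B}⁺ = {B} — none reach the full schema.
Any other superkey contains one of these as a subset, so there are no further candidate keys.

(E), (B, C), (B, D)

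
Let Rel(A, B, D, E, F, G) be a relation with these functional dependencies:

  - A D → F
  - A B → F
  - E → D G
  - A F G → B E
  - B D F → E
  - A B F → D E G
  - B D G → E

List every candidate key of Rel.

Attribute A never appears on the right-hand side of any dependency, so A must belong to every candidate key.
{A}⁺ = {A}, which is not all of the schema, so we must add further attributes.
{A, B}⁺: AB→F adds F; ABF→DEG adds D, E, G → {A, B, D, E, F, G}. Minimal: {B}⁺ = {B}; {A}⁺ = {A} — none reach the full schema.
{A, E}⁺: E→DG adds D, G; AD→F adds F; AFG→BE adds B → {A, B, D, E, F, G}. Minimal: {E}⁺ = {D, E, G}; {A}⁺ = {A} — none reach the full schema.
{A, D, G}⁺: AD→F adds F; AFG→BE adds B, E → {A, B, D, E, F, G}. Minimal: {D, G}⁺ = {D, G}; {A, G}⁺ = {A, G}; {A, D}⁺ = {A, D, F} — none reach the full schema.
{A, F, G}⁺: AFG→BE adds B, E; ABF→DEG adds D → {A, B, D, E, F, G}. Minimal: {F, G}⁺ = {F, G}; {A, G}⁺ = {A, G}; {A, F}⁺ = {A, F} — none reach the full schema.

{A, B}, {A, E}, {A, D, G}, {A, F, G}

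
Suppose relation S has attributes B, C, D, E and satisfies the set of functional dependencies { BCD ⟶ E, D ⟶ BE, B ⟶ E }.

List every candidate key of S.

Attributes C, D never appear on any right-hand side, so every candidate key must contain {C, D}.
{C, D}⁺ = {B, C, D, E}, which is all of the schema, so {C, D} is the only candidate key.

{C, D}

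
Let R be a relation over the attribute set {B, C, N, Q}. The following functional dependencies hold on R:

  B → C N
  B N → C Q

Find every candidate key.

(B)

Attribute B never appears on the right-hand side of any dependency, so B must belong to every candidate key.
{B}⁺ = {B, C, N, Q}, which is all of the schema, so {B} is the only candidate key.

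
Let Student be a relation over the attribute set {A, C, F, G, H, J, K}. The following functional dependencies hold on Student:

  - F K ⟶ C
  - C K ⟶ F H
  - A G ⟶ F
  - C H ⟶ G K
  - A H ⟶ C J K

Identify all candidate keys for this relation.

(A, H); (A, C, K); (A, F, K); (A, G, K)

{A, H}⁺: AH→CJK adds C, J, K; CK→FH adds F; CH→GK adds G → {A, C, F, G, H, J, K}. Minimal: {H}⁺ = {H}; {A}⁺ = {A} — none reach the full schema.
{A, C, K}⁺: CK→FH adds F, H; CH→GK adds G; AH→CJK adds J → {A, C, F, G, H, J, K}. Minimal: {C, K}⁺ = {C, F, G, H, K}; {A, K}⁺ = {A, K}; {A, C}⁺ = {A, C} — none reach the full schema.
{A, F, K}⁺: FK→C adds C; CK→FH adds H; CH→GK adds G; AH→CJK adds J → {A, C, F, G, H, J, K}. Minimal: {F, K}⁺ = {C, F, G, H, K}; {A, K}⁺ = {A, K}; {A, F}⁺ = {A, F} — none reach the full schema.
{A, G, K}⁺: AG→F adds F; FK→C adds C; CK→FH adds H; AH→CJK adds J → {A, C, F, G, H, J, K}. Minimal: {G, K}⁺ = {G, K}; {A, K}⁺ = {A, K}; {A, G}⁺ = {A, F, G} — none reach the full schema.
Any other superkey contains one of these as a subset, so there are no further candidate keys.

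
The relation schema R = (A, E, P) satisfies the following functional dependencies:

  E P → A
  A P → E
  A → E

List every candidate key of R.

Attribute P never appears on the right-hand side of any dependency, so P must belong to every candidate key.
{P}⁺ = {P}, which is not all of the schema, so we must add further attributes.
{A, P}⁺: AP→E adds E → {A, E, P}.
{E, P}⁺: EP→A adds A → {A, E, P}.
Any other superkey contains one of these as a subset, so there are no further candidate keys.

{A, P}, {E, P}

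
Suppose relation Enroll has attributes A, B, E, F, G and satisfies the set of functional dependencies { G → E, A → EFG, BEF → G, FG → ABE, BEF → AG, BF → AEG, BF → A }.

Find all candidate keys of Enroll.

(A); (B, F); (F, G)

{A}⁺: A→EFG adds E, F, G; FG→ABE adds B → {A, B, E, F, G}.
{B, F}⁺: BF→AEG adds A, E, G → {A, B, E, F, G}. Minimal: {F}⁺ = {F}; {B}⁺ = {B} — none reach the full schema.
{F, G}⁺: G→E adds E; FG→ABE adds A, B → {A, B, E, F, G}. Minimal: {G}⁺ = {E, G}; {F}⁺ = {F} — none reach the full schema.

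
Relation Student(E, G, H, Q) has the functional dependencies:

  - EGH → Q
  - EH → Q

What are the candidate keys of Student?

Attributes E, G, H never appear on any right-hand side, so every candidate key must contain {E, G, H}.
{E, G, H}⁺ = {E, G, H, Q}, which is all of the schema, so {E, G, H} is the only candidate key.

{E, G, H}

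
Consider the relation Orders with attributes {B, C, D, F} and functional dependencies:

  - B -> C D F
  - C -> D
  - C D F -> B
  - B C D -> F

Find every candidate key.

{B}⁺: B→CDF adds C, D, F → {B, C, D, F}.
{C, F}⁺: C→D adds D; CDF→B adds B → {B, C, D, F}. Minimal: {F}⁺ = {F}; {C}⁺ = {C, D} — none reach the full schema.

{B}; {C, F}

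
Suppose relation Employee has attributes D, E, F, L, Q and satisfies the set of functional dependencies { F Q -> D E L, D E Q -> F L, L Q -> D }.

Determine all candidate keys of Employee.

Attribute Q never appears on the right-hand side of any dependency, so Q must belong to every candidate key.
{Q}⁺ = {Q}, which is not all of the schema, so we must add further attributes.
{F, Q}⁺: FQ→DEL adds D, E, L → {D, E, F, L, Q}. Minimal: {Q}⁺ = {Q}; {F}⁺ = {F} — none reach the full schema.
{D, E, Q}⁺: DEQ→FL adds F, L → {D, E, F, L, Q}. Minimal: {E, Q}⁺ = {E, Q}; {D, Q}⁺ = {D, Q}; {D, E}⁺ = {D, E} — none reach the full schema.
{E, L, Q}⁺: LQ→D adds D; DEQ→FL adds F → {D, E, F, L, Q}. Minimal: {L, Q}⁺ = {D, L, Q}; {E, Q}⁺ = {E, Q}; {E, L}⁺ = {E, L} — none reach the full schema.

(F, Q), (D, E, Q), (E, L, Q)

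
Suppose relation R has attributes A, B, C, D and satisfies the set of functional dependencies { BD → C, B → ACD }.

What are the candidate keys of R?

Attribute B never appears on the right-hand side of any dependency, so B must belong to every candidate key.
{B}⁺ = {A, B, C, D}, which is all of the schema, so {B} is the only candidate key.

{B}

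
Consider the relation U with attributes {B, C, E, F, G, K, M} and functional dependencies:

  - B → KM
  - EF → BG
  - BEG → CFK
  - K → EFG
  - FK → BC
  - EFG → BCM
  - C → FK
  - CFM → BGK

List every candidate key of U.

{B}, {C}, {K}, {E, F}

{B}⁺: B→KM adds K, M; K→EFG adds E, F, G; FK→BC adds C → {B, C, E, F, G, K, M}.
{C}⁺: C→FK adds F, K; K→EFG adds E, G; FK→BC adds B; EFG→BCM adds M → {B, C, E, F, G, K, M}.
{K}⁺: K→EFG adds E, F, G; FK→BC adds B, C; EFG→BCM adds M → {B, C, E, F, G, K, M}.
{E, F}⁺: EF→BG adds B, G; BEG→CFK adds C, K; EFG→BCM adds M → {B, C, E, F, G, K, M}. Minimal: {F}⁺ = {F}; {E}⁺ = {E} — none reach the full schema.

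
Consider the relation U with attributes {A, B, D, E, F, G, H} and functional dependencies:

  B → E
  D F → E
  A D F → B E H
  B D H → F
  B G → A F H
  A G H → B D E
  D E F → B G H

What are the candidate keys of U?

{B, G}⁺: B→E adds E; BG→AFH adds A, F, H; AGH→BDE adds D → {A, B, D, E, F, G, H}. Minimal: {G}⁺ = {G}; {B}⁺ = {B, E} — none reach the full schema.
{D, F}⁺: DF→E adds E; DEF→BGH adds B, G, H; BG→AFH adds A → {A, B, D, E, F, G, H}. Minimal: {F}⁺ = {F}; {D}⁺ = {D} — none reach the full schema.
{A, G, H}⁺: AGH→BDE adds B, D, E; BDH→F adds F → {A, B, D, E, F, G, H}. Minimal: {G, H}⁺ = {G, H}; {A, H}⁺ = {A, H}; {A, G}⁺ = {A, G} — none reach the full schema.
{B, D, H}⁺: B→E adds E; BDH→F adds F; DEF→BGH adds G; BG→AFH adds A → {A, B, D, E, F, G, H}. Minimal: {D, H}⁺ = {D, H}; {B, H}⁺ = {B, E, H}; {B, D}⁺ = {B, D, E} — none reach the full schema.

BG, DF, AGH, BDH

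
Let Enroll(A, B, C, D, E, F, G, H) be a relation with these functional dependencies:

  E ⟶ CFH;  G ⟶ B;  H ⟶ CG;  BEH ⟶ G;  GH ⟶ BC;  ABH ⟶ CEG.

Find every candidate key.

Attributes A, D never appear on any right-hand side, so every candidate key must contain {A, D}.
{A, D}⁺ = {A, D}, which is not all of the schema, so we must add further attributes.
{A, D, E}⁺: E→CFH adds C, F, H; H→CG adds G; GH→BC adds B → {A, B, C, D, E, F, G, H}.
{A, D, H}⁺: H→CG adds C, G; GH→BC adds B; ABH→CEG adds E; E→CFH adds F → {A, B, C, D, E, F, G, H}.
Any other superkey contains one of these as a subset, so there are no further candidate keys.

(A, D, E); (A, D, H)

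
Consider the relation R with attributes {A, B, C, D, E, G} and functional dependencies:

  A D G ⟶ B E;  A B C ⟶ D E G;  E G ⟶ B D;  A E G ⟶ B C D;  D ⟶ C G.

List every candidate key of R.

{A, D}, {A, B, C}, {A, E, G}

Attribute A never appears on the right-hand side of any dependency, so A must belong to every candidate key.
{A}⁺ = {A}, which is not all of the schema, so we must add further attributes.
{A, D}⁺: D→CG adds C, G; ADG→BE adds B, E → {A, B, C, D, E, G}. Minimal: {D}⁺ = {C, D, G}; {A}⁺ = {A} — none reach the full schema.
{A, B, C}⁺: ABC→DEG adds D, E, G → {A, B, C, D, E, G}. Minimal: {B, C}⁺ = {B, C}; {A, C}⁺ = {A, C}; {A, B}⁺ = {A, B} — none reach the full schema.
{A, E, G}⁺: EG→BD adds B, D; AEG→BCD adds C → {A, B, C, D, E, G}. Minimal: {E, G}⁺ = {B, C, D, E, G}; {A, G}⁺ = {A, G}; {A, E}⁺ = {A, E} — none reach the full schema.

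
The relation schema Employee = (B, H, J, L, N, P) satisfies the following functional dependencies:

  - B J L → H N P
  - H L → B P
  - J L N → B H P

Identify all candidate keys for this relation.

Attributes J, L never appear on any right-hand side, so every candidate key must contain {J, L}.
{J, L}⁺ = {J, L}, which is not all of the schema, so we must add further attributes.
{B, J, L}⁺: BJL→HNP adds H, N, P → {B, H, J, L, N, P}. Minimal: {J, L}⁺ = {J, L}; {B, L}⁺ = {B, L}; {B, J}⁺ = {B, J} — none reach the full schema.
{H, J, L}⁺: HL→BP adds B, P; BJL→HNP adds N → {B, H, J, L, N, P}. Minimal: {J, L}⁺ = {J, L}; {H, L}⁺ = {B, H, L, P}; {H, J}⁺ = {H, J} — none reach the full schema.
{J, L, N}⁺: JLN→BHP adds B, H, P → {B, H, J, L, N, P}. Minimal: {L, N}⁺ = {L, N}; {J, N}⁺ = {J, N}; {J, L}⁺ = {J, L} — none reach the full schema.

BJL; HJL; JLN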